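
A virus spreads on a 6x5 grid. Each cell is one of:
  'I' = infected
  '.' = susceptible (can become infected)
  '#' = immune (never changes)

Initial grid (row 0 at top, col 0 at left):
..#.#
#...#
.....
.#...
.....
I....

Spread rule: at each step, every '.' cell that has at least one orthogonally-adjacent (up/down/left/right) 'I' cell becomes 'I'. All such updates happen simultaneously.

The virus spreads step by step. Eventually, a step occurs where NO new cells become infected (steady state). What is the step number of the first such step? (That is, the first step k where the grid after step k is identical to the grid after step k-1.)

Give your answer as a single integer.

Answer: 9

Derivation:
Step 0 (initial): 1 infected
Step 1: +2 new -> 3 infected
Step 2: +3 new -> 6 infected
Step 3: +3 new -> 9 infected
Step 4: +4 new -> 13 infected
Step 5: +4 new -> 17 infected
Step 6: +4 new -> 21 infected
Step 7: +3 new -> 24 infected
Step 8: +1 new -> 25 infected
Step 9: +0 new -> 25 infected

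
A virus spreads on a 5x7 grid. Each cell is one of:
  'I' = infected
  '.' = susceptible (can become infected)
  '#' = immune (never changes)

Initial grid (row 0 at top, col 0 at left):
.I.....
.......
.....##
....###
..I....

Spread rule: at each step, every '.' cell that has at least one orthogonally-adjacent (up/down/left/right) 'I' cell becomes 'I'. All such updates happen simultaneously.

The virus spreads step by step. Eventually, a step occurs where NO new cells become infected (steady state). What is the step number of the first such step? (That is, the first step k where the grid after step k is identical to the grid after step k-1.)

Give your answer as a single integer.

Answer: 7

Derivation:
Step 0 (initial): 2 infected
Step 1: +6 new -> 8 infected
Step 2: +9 new -> 17 infected
Step 3: +6 new -> 23 infected
Step 4: +4 new -> 27 infected
Step 5: +2 new -> 29 infected
Step 6: +1 new -> 30 infected
Step 7: +0 new -> 30 infected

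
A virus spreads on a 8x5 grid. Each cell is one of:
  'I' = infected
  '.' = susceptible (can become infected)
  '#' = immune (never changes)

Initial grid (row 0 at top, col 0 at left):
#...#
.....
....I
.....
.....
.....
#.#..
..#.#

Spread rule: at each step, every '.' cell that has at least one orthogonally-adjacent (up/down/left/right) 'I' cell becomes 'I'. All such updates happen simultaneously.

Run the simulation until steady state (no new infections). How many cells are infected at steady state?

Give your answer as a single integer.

Answer: 34

Derivation:
Step 0 (initial): 1 infected
Step 1: +3 new -> 4 infected
Step 2: +4 new -> 8 infected
Step 3: +6 new -> 14 infected
Step 4: +7 new -> 21 infected
Step 5: +6 new -> 27 infected
Step 6: +3 new -> 30 infected
Step 7: +2 new -> 32 infected
Step 8: +1 new -> 33 infected
Step 9: +1 new -> 34 infected
Step 10: +0 new -> 34 infected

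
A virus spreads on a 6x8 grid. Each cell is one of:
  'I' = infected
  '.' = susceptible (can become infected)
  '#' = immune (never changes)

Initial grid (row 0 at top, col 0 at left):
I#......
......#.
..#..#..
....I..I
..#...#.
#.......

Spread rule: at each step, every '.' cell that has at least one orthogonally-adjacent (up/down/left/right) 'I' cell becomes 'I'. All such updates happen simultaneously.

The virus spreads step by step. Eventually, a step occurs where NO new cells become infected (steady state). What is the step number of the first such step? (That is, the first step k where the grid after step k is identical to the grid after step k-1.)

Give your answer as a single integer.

Step 0 (initial): 3 infected
Step 1: +8 new -> 11 infected
Step 2: +11 new -> 22 infected
Step 3: +11 new -> 33 infected
Step 4: +7 new -> 40 infected
Step 5: +1 new -> 41 infected
Step 6: +0 new -> 41 infected

Answer: 6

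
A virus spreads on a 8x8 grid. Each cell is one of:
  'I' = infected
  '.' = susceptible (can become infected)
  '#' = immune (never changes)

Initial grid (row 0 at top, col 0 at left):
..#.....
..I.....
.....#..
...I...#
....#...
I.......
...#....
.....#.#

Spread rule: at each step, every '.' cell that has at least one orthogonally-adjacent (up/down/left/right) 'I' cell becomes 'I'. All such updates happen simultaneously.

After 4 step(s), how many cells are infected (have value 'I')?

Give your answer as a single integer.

Answer: 44

Derivation:
Step 0 (initial): 3 infected
Step 1: +10 new -> 13 infected
Step 2: +15 new -> 28 infected
Step 3: +9 new -> 37 infected
Step 4: +7 new -> 44 infected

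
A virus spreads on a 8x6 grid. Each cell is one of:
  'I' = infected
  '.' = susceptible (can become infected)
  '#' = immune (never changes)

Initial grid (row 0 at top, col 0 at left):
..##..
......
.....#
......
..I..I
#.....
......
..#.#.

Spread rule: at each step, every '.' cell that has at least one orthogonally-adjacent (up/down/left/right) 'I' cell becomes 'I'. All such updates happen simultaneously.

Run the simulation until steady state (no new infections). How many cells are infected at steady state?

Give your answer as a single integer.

Step 0 (initial): 2 infected
Step 1: +7 new -> 9 infected
Step 2: +10 new -> 19 infected
Step 3: +9 new -> 28 infected
Step 4: +7 new -> 35 infected
Step 5: +5 new -> 40 infected
Step 6: +2 new -> 42 infected
Step 7: +0 new -> 42 infected

Answer: 42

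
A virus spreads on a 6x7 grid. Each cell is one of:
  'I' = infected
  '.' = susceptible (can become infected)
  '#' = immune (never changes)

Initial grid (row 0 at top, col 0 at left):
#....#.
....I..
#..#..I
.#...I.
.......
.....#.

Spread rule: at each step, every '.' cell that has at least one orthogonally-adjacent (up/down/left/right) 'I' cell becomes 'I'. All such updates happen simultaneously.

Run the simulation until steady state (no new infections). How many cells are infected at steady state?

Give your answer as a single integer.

Answer: 36

Derivation:
Step 0 (initial): 3 infected
Step 1: +9 new -> 12 infected
Step 2: +6 new -> 18 infected
Step 3: +7 new -> 25 infected
Step 4: +5 new -> 30 infected
Step 5: +2 new -> 32 infected
Step 6: +2 new -> 34 infected
Step 7: +2 new -> 36 infected
Step 8: +0 new -> 36 infected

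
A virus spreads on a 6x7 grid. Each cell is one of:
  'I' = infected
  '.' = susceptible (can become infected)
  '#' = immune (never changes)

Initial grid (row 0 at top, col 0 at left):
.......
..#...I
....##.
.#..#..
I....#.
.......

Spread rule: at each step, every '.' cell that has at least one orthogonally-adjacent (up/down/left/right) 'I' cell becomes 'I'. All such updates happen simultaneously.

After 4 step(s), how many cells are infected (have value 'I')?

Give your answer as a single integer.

Answer: 32

Derivation:
Step 0 (initial): 2 infected
Step 1: +6 new -> 8 infected
Step 2: +6 new -> 14 infected
Step 3: +9 new -> 23 infected
Step 4: +9 new -> 32 infected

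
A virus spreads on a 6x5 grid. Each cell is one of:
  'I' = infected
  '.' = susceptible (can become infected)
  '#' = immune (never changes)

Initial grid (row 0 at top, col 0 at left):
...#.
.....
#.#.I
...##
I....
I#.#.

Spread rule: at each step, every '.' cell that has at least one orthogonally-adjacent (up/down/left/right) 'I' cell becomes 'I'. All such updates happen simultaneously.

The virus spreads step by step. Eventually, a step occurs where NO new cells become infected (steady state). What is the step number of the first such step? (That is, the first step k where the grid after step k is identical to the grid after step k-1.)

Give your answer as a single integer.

Answer: 7

Derivation:
Step 0 (initial): 3 infected
Step 1: +4 new -> 7 infected
Step 2: +4 new -> 11 infected
Step 3: +5 new -> 16 infected
Step 4: +3 new -> 19 infected
Step 5: +3 new -> 22 infected
Step 6: +1 new -> 23 infected
Step 7: +0 new -> 23 infected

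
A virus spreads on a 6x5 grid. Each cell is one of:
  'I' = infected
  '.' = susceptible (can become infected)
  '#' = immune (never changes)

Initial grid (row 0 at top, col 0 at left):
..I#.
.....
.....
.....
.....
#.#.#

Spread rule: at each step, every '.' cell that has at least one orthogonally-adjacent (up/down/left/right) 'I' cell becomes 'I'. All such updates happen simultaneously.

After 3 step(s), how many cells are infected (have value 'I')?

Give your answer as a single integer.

Answer: 12

Derivation:
Step 0 (initial): 1 infected
Step 1: +2 new -> 3 infected
Step 2: +4 new -> 7 infected
Step 3: +5 new -> 12 infected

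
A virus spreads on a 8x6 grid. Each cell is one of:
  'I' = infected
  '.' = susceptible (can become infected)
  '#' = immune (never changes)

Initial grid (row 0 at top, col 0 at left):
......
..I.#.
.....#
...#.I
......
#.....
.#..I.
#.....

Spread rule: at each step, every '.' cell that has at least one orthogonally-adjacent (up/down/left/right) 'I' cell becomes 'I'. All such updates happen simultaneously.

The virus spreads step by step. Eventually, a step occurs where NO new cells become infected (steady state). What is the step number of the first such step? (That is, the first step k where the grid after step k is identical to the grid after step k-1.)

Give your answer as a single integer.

Step 0 (initial): 3 infected
Step 1: +10 new -> 13 infected
Step 2: +13 new -> 26 infected
Step 3: +8 new -> 34 infected
Step 4: +5 new -> 39 infected
Step 5: +2 new -> 41 infected
Step 6: +0 new -> 41 infected

Answer: 6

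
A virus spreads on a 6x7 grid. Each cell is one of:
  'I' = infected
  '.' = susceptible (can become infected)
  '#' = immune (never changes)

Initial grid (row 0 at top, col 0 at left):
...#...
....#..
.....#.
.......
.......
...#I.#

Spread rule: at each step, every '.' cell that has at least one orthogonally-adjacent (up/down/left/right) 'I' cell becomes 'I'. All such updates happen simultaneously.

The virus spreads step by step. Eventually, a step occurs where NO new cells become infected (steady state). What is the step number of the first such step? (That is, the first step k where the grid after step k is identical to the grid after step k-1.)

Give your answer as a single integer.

Step 0 (initial): 1 infected
Step 1: +2 new -> 3 infected
Step 2: +3 new -> 6 infected
Step 3: +5 new -> 11 infected
Step 4: +5 new -> 16 infected
Step 5: +6 new -> 22 infected
Step 6: +5 new -> 27 infected
Step 7: +5 new -> 32 infected
Step 8: +3 new -> 35 infected
Step 9: +2 new -> 37 infected
Step 10: +0 new -> 37 infected

Answer: 10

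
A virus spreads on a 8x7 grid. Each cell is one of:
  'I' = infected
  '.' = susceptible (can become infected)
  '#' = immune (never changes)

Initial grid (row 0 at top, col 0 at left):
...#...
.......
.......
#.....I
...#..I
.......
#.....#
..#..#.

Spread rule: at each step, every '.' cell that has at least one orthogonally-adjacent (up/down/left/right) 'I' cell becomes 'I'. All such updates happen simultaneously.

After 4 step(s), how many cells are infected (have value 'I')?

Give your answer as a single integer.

Answer: 23

Derivation:
Step 0 (initial): 2 infected
Step 1: +4 new -> 6 infected
Step 2: +5 new -> 11 infected
Step 3: +6 new -> 17 infected
Step 4: +6 new -> 23 infected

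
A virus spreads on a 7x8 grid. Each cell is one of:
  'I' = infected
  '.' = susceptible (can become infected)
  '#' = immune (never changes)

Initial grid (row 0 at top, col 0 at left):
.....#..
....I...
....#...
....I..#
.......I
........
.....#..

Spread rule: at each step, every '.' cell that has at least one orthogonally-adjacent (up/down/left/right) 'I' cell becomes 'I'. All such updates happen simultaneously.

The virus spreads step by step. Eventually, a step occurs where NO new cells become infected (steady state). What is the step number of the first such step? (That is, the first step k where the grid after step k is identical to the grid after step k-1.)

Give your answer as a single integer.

Answer: 8

Derivation:
Step 0 (initial): 3 infected
Step 1: +8 new -> 11 infected
Step 2: +12 new -> 23 infected
Step 3: +12 new -> 35 infected
Step 4: +9 new -> 44 infected
Step 5: +5 new -> 49 infected
Step 6: +2 new -> 51 infected
Step 7: +1 new -> 52 infected
Step 8: +0 new -> 52 infected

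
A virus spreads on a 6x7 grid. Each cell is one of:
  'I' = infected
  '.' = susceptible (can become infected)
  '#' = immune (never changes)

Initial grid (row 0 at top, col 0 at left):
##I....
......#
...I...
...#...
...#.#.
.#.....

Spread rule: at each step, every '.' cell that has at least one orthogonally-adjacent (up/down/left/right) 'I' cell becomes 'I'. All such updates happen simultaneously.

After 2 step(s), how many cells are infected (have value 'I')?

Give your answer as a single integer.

Answer: 14

Derivation:
Step 0 (initial): 2 infected
Step 1: +5 new -> 7 infected
Step 2: +7 new -> 14 infected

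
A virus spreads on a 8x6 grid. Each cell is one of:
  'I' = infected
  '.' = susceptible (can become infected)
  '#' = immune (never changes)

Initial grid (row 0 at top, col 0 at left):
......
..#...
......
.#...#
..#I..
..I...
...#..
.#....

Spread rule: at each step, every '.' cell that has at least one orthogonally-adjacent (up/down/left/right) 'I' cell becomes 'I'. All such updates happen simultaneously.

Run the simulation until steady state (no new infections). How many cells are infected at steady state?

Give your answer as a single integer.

Answer: 42

Derivation:
Step 0 (initial): 2 infected
Step 1: +5 new -> 7 infected
Step 2: +9 new -> 16 infected
Step 3: +8 new -> 24 infected
Step 4: +8 new -> 32 infected
Step 5: +6 new -> 38 infected
Step 6: +3 new -> 41 infected
Step 7: +1 new -> 42 infected
Step 8: +0 new -> 42 infected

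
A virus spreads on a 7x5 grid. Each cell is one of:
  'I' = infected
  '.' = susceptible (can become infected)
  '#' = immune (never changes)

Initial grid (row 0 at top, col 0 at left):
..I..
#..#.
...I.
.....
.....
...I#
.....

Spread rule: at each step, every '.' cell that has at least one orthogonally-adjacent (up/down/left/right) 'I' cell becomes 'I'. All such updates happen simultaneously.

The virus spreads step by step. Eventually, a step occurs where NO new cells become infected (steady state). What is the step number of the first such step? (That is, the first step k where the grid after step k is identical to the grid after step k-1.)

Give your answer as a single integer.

Answer: 5

Derivation:
Step 0 (initial): 3 infected
Step 1: +9 new -> 12 infected
Step 2: +12 new -> 24 infected
Step 3: +5 new -> 29 infected
Step 4: +3 new -> 32 infected
Step 5: +0 new -> 32 infected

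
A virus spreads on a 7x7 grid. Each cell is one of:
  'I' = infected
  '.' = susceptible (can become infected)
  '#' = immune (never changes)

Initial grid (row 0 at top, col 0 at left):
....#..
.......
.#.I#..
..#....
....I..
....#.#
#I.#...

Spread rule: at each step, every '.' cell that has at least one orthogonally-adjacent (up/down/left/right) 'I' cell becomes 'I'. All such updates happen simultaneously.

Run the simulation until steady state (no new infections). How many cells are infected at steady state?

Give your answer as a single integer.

Answer: 41

Derivation:
Step 0 (initial): 3 infected
Step 1: +8 new -> 11 infected
Step 2: +11 new -> 22 infected
Step 3: +8 new -> 30 infected
Step 4: +8 new -> 38 infected
Step 5: +3 new -> 41 infected
Step 6: +0 new -> 41 infected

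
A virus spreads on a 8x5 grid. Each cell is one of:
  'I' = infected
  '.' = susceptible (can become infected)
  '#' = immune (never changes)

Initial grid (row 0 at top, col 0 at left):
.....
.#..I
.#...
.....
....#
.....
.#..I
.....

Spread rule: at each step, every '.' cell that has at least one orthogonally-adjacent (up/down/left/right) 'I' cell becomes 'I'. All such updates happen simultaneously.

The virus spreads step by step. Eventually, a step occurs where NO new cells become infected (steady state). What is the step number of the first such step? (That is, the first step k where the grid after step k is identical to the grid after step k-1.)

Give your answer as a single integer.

Step 0 (initial): 2 infected
Step 1: +6 new -> 8 infected
Step 2: +7 new -> 15 infected
Step 3: +6 new -> 21 infected
Step 4: +5 new -> 26 infected
Step 5: +5 new -> 31 infected
Step 6: +4 new -> 35 infected
Step 7: +1 new -> 36 infected
Step 8: +0 new -> 36 infected

Answer: 8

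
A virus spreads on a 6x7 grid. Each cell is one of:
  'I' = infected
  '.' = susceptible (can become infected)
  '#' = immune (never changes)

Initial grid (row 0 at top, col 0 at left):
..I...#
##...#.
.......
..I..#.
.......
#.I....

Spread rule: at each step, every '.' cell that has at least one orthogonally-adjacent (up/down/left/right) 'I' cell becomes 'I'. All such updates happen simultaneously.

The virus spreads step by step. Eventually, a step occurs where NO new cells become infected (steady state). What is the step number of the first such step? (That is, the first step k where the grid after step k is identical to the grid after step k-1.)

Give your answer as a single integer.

Step 0 (initial): 3 infected
Step 1: +9 new -> 12 infected
Step 2: +10 new -> 22 infected
Step 3: +7 new -> 29 infected
Step 4: +3 new -> 32 infected
Step 5: +2 new -> 34 infected
Step 6: +2 new -> 36 infected
Step 7: +0 new -> 36 infected

Answer: 7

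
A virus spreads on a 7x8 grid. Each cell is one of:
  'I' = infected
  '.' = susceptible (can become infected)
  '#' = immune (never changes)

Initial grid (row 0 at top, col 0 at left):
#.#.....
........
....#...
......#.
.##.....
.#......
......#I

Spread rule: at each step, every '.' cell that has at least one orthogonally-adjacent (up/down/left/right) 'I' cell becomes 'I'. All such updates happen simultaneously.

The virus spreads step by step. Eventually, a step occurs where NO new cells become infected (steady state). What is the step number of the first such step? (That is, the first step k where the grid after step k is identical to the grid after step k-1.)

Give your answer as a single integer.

Step 0 (initial): 1 infected
Step 1: +1 new -> 2 infected
Step 2: +2 new -> 4 infected
Step 3: +3 new -> 7 infected
Step 4: +4 new -> 11 infected
Step 5: +6 new -> 17 infected
Step 6: +7 new -> 24 infected
Step 7: +4 new -> 28 infected
Step 8: +5 new -> 33 infected
Step 9: +5 new -> 38 infected
Step 10: +5 new -> 43 infected
Step 11: +3 new -> 46 infected
Step 12: +2 new -> 48 infected
Step 13: +0 new -> 48 infected

Answer: 13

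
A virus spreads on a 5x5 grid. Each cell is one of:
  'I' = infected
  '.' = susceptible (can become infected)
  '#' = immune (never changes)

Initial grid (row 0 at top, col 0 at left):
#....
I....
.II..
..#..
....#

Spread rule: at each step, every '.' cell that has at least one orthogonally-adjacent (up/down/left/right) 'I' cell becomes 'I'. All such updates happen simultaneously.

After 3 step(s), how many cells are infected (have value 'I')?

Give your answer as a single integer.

Answer: 21

Derivation:
Step 0 (initial): 3 infected
Step 1: +5 new -> 8 infected
Step 2: +7 new -> 15 infected
Step 3: +6 new -> 21 infected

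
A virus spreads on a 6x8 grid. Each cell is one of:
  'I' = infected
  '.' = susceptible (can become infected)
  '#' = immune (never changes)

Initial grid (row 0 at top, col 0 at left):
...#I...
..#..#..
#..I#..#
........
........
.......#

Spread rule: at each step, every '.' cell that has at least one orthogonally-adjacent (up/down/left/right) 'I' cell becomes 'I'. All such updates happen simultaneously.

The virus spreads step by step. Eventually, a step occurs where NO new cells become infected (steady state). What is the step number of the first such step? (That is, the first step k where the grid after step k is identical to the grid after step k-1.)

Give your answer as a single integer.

Answer: 7

Derivation:
Step 0 (initial): 2 infected
Step 1: +5 new -> 7 infected
Step 2: +5 new -> 12 infected
Step 3: +8 new -> 20 infected
Step 4: +11 new -> 31 infected
Step 5: +7 new -> 38 infected
Step 6: +3 new -> 41 infected
Step 7: +0 new -> 41 infected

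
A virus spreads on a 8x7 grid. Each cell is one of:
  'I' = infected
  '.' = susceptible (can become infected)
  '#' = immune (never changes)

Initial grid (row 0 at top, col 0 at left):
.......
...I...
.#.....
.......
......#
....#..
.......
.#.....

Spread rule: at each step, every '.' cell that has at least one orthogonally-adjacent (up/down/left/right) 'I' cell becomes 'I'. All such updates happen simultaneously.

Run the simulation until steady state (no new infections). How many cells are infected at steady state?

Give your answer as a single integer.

Answer: 52

Derivation:
Step 0 (initial): 1 infected
Step 1: +4 new -> 5 infected
Step 2: +7 new -> 12 infected
Step 3: +8 new -> 20 infected
Step 4: +9 new -> 29 infected
Step 5: +6 new -> 35 infected
Step 6: +6 new -> 41 infected
Step 7: +6 new -> 47 infected
Step 8: +3 new -> 50 infected
Step 9: +2 new -> 52 infected
Step 10: +0 new -> 52 infected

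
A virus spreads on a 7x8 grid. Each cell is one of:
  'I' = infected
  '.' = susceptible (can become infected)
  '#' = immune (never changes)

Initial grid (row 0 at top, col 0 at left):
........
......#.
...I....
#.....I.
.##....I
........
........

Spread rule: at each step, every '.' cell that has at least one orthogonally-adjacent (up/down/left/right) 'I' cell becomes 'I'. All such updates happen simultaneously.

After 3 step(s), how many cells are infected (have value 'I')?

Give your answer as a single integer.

Step 0 (initial): 3 infected
Step 1: +9 new -> 12 infected
Step 2: +12 new -> 24 infected
Step 3: +11 new -> 35 infected

Answer: 35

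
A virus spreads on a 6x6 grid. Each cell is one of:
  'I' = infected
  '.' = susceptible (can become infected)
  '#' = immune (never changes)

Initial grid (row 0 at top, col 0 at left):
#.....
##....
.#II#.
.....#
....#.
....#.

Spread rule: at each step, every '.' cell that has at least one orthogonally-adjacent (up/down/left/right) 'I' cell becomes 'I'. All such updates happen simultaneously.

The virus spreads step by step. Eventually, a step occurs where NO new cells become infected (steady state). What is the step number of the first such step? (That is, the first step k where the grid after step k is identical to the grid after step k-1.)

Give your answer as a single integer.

Answer: 6

Derivation:
Step 0 (initial): 2 infected
Step 1: +4 new -> 6 infected
Step 2: +7 new -> 13 infected
Step 3: +7 new -> 20 infected
Step 4: +5 new -> 25 infected
Step 5: +1 new -> 26 infected
Step 6: +0 new -> 26 infected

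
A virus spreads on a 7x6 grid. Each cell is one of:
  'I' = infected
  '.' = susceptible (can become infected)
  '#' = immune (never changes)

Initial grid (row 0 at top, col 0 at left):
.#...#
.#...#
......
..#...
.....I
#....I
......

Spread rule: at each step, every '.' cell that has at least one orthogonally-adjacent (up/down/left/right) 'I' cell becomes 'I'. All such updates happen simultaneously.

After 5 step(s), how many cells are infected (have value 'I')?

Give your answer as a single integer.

Answer: 27

Derivation:
Step 0 (initial): 2 infected
Step 1: +4 new -> 6 infected
Step 2: +5 new -> 11 infected
Step 3: +5 new -> 16 infected
Step 4: +5 new -> 21 infected
Step 5: +6 new -> 27 infected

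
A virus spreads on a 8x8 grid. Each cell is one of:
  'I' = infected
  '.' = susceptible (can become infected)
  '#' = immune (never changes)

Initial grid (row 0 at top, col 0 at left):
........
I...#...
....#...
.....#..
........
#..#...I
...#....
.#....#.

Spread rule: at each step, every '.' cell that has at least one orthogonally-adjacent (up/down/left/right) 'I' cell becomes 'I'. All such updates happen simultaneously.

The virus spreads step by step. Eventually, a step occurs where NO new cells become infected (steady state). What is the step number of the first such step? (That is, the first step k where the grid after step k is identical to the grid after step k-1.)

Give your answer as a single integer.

Answer: 9

Derivation:
Step 0 (initial): 2 infected
Step 1: +6 new -> 8 infected
Step 2: +9 new -> 17 infected
Step 3: +10 new -> 27 infected
Step 4: +9 new -> 36 infected
Step 5: +10 new -> 46 infected
Step 6: +6 new -> 52 infected
Step 7: +3 new -> 55 infected
Step 8: +1 new -> 56 infected
Step 9: +0 new -> 56 infected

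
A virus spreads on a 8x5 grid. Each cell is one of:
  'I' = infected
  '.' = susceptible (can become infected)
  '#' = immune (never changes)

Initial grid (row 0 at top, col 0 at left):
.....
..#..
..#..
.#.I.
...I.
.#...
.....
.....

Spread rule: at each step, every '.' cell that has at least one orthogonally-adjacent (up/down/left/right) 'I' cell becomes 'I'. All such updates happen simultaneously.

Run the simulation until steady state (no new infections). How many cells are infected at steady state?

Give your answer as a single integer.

Answer: 36

Derivation:
Step 0 (initial): 2 infected
Step 1: +6 new -> 8 infected
Step 2: +6 new -> 14 infected
Step 3: +6 new -> 20 infected
Step 4: +7 new -> 27 infected
Step 5: +4 new -> 31 infected
Step 6: +5 new -> 36 infected
Step 7: +0 new -> 36 infected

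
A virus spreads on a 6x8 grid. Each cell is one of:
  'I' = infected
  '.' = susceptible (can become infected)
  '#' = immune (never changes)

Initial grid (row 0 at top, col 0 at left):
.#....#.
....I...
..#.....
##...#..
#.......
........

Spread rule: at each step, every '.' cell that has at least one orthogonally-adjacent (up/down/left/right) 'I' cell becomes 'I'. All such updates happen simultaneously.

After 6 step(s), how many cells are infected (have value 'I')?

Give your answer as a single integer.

Step 0 (initial): 1 infected
Step 1: +4 new -> 5 infected
Step 2: +7 new -> 12 infected
Step 3: +6 new -> 18 infected
Step 4: +9 new -> 27 infected
Step 5: +7 new -> 34 infected
Step 6: +4 new -> 38 infected

Answer: 38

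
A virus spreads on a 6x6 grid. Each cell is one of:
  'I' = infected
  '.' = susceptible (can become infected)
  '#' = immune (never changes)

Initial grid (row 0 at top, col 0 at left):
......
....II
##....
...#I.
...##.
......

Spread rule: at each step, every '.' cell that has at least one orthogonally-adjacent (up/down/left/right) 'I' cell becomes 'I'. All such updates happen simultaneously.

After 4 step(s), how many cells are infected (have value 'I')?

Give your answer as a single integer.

Answer: 21

Derivation:
Step 0 (initial): 3 infected
Step 1: +6 new -> 9 infected
Step 2: +4 new -> 13 infected
Step 3: +4 new -> 17 infected
Step 4: +4 new -> 21 infected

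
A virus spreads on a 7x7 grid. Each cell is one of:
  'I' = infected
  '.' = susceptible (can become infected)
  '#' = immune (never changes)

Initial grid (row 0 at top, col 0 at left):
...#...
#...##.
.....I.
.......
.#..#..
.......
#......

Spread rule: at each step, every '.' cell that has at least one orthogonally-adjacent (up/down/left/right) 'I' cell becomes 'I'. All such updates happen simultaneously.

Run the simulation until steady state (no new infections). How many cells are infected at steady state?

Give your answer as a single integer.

Answer: 42

Derivation:
Step 0 (initial): 1 infected
Step 1: +3 new -> 4 infected
Step 2: +5 new -> 9 infected
Step 3: +6 new -> 15 infected
Step 4: +8 new -> 23 infected
Step 5: +9 new -> 32 infected
Step 6: +4 new -> 36 infected
Step 7: +4 new -> 40 infected
Step 8: +2 new -> 42 infected
Step 9: +0 new -> 42 infected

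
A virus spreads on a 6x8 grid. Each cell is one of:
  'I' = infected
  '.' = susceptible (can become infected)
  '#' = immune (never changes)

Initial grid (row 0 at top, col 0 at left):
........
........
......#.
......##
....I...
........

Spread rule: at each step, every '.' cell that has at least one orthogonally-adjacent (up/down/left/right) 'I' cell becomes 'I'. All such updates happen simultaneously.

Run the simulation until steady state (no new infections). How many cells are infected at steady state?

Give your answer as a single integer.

Step 0 (initial): 1 infected
Step 1: +4 new -> 5 infected
Step 2: +7 new -> 12 infected
Step 3: +8 new -> 20 infected
Step 4: +8 new -> 28 infected
Step 5: +7 new -> 35 infected
Step 6: +5 new -> 40 infected
Step 7: +4 new -> 44 infected
Step 8: +1 new -> 45 infected
Step 9: +0 new -> 45 infected

Answer: 45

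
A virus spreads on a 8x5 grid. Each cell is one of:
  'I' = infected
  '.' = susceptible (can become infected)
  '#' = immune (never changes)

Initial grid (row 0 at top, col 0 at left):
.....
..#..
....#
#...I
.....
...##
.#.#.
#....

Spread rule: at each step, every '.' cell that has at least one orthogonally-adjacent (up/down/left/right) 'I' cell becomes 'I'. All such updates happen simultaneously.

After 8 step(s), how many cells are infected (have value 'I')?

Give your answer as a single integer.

Answer: 31

Derivation:
Step 0 (initial): 1 infected
Step 1: +2 new -> 3 infected
Step 2: +3 new -> 6 infected
Step 3: +4 new -> 10 infected
Step 4: +5 new -> 15 infected
Step 5: +7 new -> 22 infected
Step 6: +4 new -> 26 infected
Step 7: +4 new -> 30 infected
Step 8: +1 new -> 31 infected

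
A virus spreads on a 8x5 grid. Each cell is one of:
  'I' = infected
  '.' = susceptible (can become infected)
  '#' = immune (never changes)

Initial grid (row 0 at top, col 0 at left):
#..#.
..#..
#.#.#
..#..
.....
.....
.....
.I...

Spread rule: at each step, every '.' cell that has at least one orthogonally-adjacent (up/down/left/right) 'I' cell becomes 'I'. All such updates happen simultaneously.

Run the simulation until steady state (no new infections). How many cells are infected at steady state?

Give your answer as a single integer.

Answer: 33

Derivation:
Step 0 (initial): 1 infected
Step 1: +3 new -> 4 infected
Step 2: +4 new -> 8 infected
Step 3: +5 new -> 13 infected
Step 4: +5 new -> 18 infected
Step 5: +4 new -> 22 infected
Step 6: +3 new -> 25 infected
Step 7: +4 new -> 29 infected
Step 8: +2 new -> 31 infected
Step 9: +1 new -> 32 infected
Step 10: +1 new -> 33 infected
Step 11: +0 new -> 33 infected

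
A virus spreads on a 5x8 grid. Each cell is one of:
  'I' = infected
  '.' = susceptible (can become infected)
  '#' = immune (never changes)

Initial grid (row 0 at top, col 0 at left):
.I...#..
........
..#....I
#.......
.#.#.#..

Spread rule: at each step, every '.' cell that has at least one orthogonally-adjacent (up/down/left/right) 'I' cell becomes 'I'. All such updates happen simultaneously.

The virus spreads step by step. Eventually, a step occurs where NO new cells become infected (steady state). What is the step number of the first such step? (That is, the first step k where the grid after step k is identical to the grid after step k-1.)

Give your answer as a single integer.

Answer: 6

Derivation:
Step 0 (initial): 2 infected
Step 1: +6 new -> 8 infected
Step 2: +9 new -> 17 infected
Step 3: +9 new -> 26 infected
Step 4: +4 new -> 30 infected
Step 5: +3 new -> 33 infected
Step 6: +0 new -> 33 infected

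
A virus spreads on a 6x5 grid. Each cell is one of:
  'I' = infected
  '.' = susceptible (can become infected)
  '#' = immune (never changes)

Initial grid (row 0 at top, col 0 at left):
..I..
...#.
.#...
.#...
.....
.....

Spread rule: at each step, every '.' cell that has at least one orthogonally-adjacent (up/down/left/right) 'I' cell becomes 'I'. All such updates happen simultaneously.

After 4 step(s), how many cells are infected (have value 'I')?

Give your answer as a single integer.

Answer: 16

Derivation:
Step 0 (initial): 1 infected
Step 1: +3 new -> 4 infected
Step 2: +4 new -> 8 infected
Step 3: +4 new -> 12 infected
Step 4: +4 new -> 16 infected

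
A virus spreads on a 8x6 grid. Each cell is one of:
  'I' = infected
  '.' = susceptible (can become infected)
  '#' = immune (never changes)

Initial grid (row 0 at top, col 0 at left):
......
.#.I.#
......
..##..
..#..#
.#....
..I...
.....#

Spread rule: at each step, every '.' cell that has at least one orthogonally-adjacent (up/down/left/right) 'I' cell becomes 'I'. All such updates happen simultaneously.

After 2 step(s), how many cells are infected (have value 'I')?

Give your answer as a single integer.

Answer: 19

Derivation:
Step 0 (initial): 2 infected
Step 1: +8 new -> 10 infected
Step 2: +9 new -> 19 infected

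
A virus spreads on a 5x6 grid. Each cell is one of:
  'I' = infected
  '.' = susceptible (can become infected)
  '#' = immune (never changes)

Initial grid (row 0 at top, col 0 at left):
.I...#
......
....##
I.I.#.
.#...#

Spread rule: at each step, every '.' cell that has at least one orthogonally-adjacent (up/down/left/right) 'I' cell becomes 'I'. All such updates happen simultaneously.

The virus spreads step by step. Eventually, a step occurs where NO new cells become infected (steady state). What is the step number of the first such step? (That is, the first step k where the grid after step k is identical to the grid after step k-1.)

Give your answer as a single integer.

Step 0 (initial): 3 infected
Step 1: +9 new -> 12 infected
Step 2: +6 new -> 18 infected
Step 3: +3 new -> 21 infected
Step 4: +1 new -> 22 infected
Step 5: +1 new -> 23 infected
Step 6: +0 new -> 23 infected

Answer: 6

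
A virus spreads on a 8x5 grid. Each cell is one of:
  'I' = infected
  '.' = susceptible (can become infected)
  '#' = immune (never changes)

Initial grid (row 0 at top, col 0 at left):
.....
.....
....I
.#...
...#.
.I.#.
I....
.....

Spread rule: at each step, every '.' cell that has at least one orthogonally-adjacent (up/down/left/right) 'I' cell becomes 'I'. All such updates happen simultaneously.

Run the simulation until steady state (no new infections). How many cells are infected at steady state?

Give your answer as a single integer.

Answer: 37

Derivation:
Step 0 (initial): 3 infected
Step 1: +8 new -> 11 infected
Step 2: +9 new -> 20 infected
Step 3: +8 new -> 28 infected
Step 4: +5 new -> 33 infected
Step 5: +3 new -> 36 infected
Step 6: +1 new -> 37 infected
Step 7: +0 new -> 37 infected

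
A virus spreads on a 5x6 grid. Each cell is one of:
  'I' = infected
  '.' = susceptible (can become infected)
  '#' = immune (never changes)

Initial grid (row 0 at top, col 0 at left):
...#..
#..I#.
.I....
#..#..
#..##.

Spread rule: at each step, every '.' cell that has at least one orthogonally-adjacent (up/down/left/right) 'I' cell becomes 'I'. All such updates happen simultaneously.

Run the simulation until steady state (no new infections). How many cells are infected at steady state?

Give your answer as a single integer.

Answer: 22

Derivation:
Step 0 (initial): 2 infected
Step 1: +6 new -> 8 infected
Step 2: +5 new -> 13 infected
Step 3: +4 new -> 17 infected
Step 4: +2 new -> 19 infected
Step 5: +2 new -> 21 infected
Step 6: +1 new -> 22 infected
Step 7: +0 new -> 22 infected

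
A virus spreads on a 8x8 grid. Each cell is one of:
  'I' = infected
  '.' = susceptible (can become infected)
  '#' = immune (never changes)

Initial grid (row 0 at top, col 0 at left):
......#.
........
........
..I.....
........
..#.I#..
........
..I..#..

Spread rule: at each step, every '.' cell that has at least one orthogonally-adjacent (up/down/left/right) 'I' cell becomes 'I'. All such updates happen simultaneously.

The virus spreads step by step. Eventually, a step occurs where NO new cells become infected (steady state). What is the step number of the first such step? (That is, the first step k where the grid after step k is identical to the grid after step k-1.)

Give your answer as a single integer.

Step 0 (initial): 3 infected
Step 1: +10 new -> 13 infected
Step 2: +13 new -> 26 infected
Step 3: +11 new -> 37 infected
Step 4: +11 new -> 48 infected
Step 5: +7 new -> 55 infected
Step 6: +3 new -> 58 infected
Step 7: +1 new -> 59 infected
Step 8: +1 new -> 60 infected
Step 9: +0 new -> 60 infected

Answer: 9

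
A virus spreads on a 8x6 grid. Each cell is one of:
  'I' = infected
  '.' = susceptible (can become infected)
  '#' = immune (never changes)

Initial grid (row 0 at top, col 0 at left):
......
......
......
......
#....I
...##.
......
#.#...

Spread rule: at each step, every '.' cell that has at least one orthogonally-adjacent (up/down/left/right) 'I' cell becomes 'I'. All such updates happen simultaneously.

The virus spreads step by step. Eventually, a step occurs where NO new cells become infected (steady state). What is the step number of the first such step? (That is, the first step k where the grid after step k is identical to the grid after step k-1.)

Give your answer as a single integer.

Answer: 10

Derivation:
Step 0 (initial): 1 infected
Step 1: +3 new -> 4 infected
Step 2: +4 new -> 8 infected
Step 3: +6 new -> 14 infected
Step 4: +8 new -> 22 infected
Step 5: +7 new -> 29 infected
Step 6: +6 new -> 35 infected
Step 7: +5 new -> 40 infected
Step 8: +2 new -> 42 infected
Step 9: +1 new -> 43 infected
Step 10: +0 new -> 43 infected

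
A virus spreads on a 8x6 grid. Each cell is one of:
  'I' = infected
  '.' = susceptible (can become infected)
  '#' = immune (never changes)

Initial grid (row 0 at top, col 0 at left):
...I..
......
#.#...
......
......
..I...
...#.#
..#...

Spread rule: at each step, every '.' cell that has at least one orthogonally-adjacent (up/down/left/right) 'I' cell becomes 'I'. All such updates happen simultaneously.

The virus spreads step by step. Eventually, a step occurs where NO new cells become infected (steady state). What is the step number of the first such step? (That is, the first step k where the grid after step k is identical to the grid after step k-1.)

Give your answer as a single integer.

Answer: 6

Derivation:
Step 0 (initial): 2 infected
Step 1: +7 new -> 9 infected
Step 2: +11 new -> 20 infected
Step 3: +12 new -> 32 infected
Step 4: +8 new -> 40 infected
Step 5: +3 new -> 43 infected
Step 6: +0 new -> 43 infected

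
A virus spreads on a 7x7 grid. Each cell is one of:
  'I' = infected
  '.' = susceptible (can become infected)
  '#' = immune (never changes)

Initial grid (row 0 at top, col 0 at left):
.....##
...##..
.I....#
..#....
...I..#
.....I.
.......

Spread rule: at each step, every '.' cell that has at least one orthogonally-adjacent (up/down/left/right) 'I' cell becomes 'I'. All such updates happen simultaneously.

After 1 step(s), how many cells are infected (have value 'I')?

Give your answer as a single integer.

Step 0 (initial): 3 infected
Step 1: +12 new -> 15 infected

Answer: 15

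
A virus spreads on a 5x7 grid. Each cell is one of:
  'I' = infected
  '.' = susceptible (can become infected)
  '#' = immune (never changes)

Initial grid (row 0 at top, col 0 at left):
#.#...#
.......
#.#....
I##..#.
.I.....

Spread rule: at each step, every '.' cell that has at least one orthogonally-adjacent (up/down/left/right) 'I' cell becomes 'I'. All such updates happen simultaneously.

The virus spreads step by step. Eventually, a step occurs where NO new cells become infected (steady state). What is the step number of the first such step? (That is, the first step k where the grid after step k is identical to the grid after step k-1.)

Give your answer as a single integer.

Step 0 (initial): 2 infected
Step 1: +2 new -> 4 infected
Step 2: +1 new -> 5 infected
Step 3: +2 new -> 7 infected
Step 4: +3 new -> 10 infected
Step 5: +3 new -> 13 infected
Step 6: +5 new -> 18 infected
Step 7: +4 new -> 22 infected
Step 8: +5 new -> 27 infected
Step 9: +0 new -> 27 infected

Answer: 9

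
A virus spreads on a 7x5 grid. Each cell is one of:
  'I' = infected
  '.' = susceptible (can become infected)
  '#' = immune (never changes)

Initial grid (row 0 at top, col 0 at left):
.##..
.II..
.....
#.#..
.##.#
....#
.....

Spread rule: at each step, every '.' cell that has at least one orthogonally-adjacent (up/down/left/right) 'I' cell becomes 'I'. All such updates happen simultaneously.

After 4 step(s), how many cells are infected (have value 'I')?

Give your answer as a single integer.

Answer: 17

Derivation:
Step 0 (initial): 2 infected
Step 1: +4 new -> 6 infected
Step 2: +6 new -> 12 infected
Step 3: +3 new -> 15 infected
Step 4: +2 new -> 17 infected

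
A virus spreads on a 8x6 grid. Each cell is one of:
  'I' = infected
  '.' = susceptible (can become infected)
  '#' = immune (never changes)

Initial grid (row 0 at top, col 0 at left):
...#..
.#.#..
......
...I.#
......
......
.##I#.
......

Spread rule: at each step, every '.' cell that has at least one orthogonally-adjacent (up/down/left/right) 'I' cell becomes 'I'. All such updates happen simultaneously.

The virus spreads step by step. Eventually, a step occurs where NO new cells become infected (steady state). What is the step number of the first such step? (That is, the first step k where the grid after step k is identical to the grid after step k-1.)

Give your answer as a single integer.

Step 0 (initial): 2 infected
Step 1: +6 new -> 8 infected
Step 2: +9 new -> 17 infected
Step 3: +11 new -> 28 infected
Step 4: +8 new -> 36 infected
Step 5: +4 new -> 40 infected
Step 6: +1 new -> 41 infected
Step 7: +0 new -> 41 infected

Answer: 7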